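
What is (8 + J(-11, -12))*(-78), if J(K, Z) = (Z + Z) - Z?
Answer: 312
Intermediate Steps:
J(K, Z) = Z (J(K, Z) = 2*Z - Z = Z)
(8 + J(-11, -12))*(-78) = (8 - 12)*(-78) = -4*(-78) = 312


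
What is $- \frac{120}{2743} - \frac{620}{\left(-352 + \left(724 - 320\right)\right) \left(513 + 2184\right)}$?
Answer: $- \frac{11495}{238641} \approx -0.048169$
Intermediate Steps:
$- \frac{120}{2743} - \frac{620}{\left(-352 + \left(724 - 320\right)\right) \left(513 + 2184\right)} = \left(-120\right) \frac{1}{2743} - \frac{620}{\left(-352 + \left(724 - 320\right)\right) 2697} = - \frac{120}{2743} - \frac{620}{\left(-352 + 404\right) 2697} = - \frac{120}{2743} - \frac{620}{52 \cdot 2697} = - \frac{120}{2743} - \frac{620}{140244} = - \frac{120}{2743} - \frac{5}{1131} = - \frac{11495}{238641}$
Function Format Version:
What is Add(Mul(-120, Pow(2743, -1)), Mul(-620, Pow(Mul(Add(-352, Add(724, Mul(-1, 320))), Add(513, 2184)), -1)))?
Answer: Rational(-11495, 238641) ≈ -0.048169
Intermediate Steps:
Add(Mul(-120, Pow(2743, -1)), Mul(-620, Pow(Mul(Add(-352, Add(724, Mul(-1, 320))), Add(513, 2184)), -1))) = Add(Mul(-120, Rational(1, 2743)), Mul(-620, Pow(Mul(Add(-352, Add(724, -320)), 2697), -1))) = Add(Rational(-120, 2743), Mul(-620, Pow(Mul(Add(-352, 404), 2697), -1))) = Add(Rational(-120, 2743), Mul(-620, Pow(Mul(52, 2697), -1))) = Add(Rational(-120, 2743), Mul(-620, Pow(140244, -1))) = Add(Rational(-120, 2743), Mul(-620, Rational(1, 140244))) = Add(Rational(-120, 2743), Rational(-5, 1131)) = Rational(-11495, 238641)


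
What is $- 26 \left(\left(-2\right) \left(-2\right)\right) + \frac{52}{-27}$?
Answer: $- \frac{2860}{27} \approx -105.93$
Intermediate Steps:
$- 26 \left(\left(-2\right) \left(-2\right)\right) + \frac{52}{-27} = \left(-26\right) 4 + 52 \left(- \frac{1}{27}\right) = -104 - \frac{52}{27} = - \frac{2860}{27}$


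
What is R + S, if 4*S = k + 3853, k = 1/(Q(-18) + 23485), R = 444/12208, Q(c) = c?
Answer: 68991807413/71621284 ≈ 963.29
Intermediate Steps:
R = 111/3052 (R = 444*(1/12208) = 111/3052 ≈ 0.036370)
k = 1/23467 (k = 1/(-18 + 23485) = 1/23467 ≈ 4.2613e-5)
S = 22604588/23467 (S = (1/23467 + 3853)/4 = (¼)*(90418352/23467) = 22604588/23467 ≈ 963.25)
R + S = 111/3052 + 22604588/23467 = 68991807413/71621284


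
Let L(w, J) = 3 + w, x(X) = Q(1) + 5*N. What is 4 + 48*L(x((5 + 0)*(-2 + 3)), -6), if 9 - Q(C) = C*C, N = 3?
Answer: 1252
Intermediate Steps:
Q(C) = 9 - C² (Q(C) = 9 - C*C = 9 - C²)
x(X) = 23 (x(X) = (9 - 1*1²) + 5*3 = (9 - 1*1) + 15 = (9 - 1) + 15 = 8 + 15 = 23)
4 + 48*L(x((5 + 0)*(-2 + 3)), -6) = 4 + 48*(3 + 23) = 4 + 48*26 = 4 + 1248 = 1252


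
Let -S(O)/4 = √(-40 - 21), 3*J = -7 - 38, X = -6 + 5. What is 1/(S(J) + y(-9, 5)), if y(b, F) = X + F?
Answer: 1/248 + I*√61/248 ≈ 0.0040323 + 0.031493*I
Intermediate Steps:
X = -1
y(b, F) = -1 + F
J = -15 (J = (-7 - 38)/3 = (⅓)*(-45) = -15)
S(O) = -4*I*√61 (S(O) = -4*√(-40 - 21) = -4*I*√61)
1/(S(J) + y(-9, 5)) = 1/(-4*I*√61 + (-1 + 5)) = 1/(-4*I*√61 + 4) = 1/(4 - 4*I*√61)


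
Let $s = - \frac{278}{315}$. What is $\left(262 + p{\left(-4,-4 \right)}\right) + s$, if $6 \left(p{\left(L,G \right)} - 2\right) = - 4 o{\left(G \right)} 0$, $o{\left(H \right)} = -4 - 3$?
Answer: $\frac{82882}{315} \approx 263.12$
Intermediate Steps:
$o{\left(H \right)} = -7$ ($o{\left(H \right)} = -4 - 3 = -7$)
$p{\left(L,G \right)} = 2$ ($p{\left(L,G \right)} = 2 + \frac{\left(-4\right) \left(-7\right) 0}{6} = 2 + \frac{28 \cdot 0}{6} = 2 + \frac{1}{6} \cdot 0 = 2 + 0 = 2$)
$s = - \frac{278}{315}$ ($s = \left(-278\right) \frac{1}{315} = - \frac{278}{315} \approx -0.88254$)
$\left(262 + p{\left(-4,-4 \right)}\right) + s = \left(262 + 2\right) - \frac{278}{315} = 264 - \frac{278}{315} = \frac{82882}{315}$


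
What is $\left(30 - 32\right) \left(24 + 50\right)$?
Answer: $-148$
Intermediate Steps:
$\left(30 - 32\right) \left(24 + 50\right) = \left(30 - 32\right) 74 = \left(-2\right) 74 = -148$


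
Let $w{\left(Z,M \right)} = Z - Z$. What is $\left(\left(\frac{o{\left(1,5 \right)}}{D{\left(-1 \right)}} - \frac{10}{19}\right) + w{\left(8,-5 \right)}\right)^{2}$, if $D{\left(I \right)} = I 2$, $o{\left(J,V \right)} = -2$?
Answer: $\frac{81}{361} \approx 0.22438$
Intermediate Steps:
$D{\left(I \right)} = 2 I$
$w{\left(Z,M \right)} = 0$
$\left(\left(\frac{o{\left(1,5 \right)}}{D{\left(-1 \right)}} - \frac{10}{19}\right) + w{\left(8,-5 \right)}\right)^{2} = \left(\left(- \frac{2}{2 \left(-1\right)} - \frac{10}{19}\right) + 0\right)^{2} = \left(\left(- \frac{2}{-2} - \frac{10}{19}\right) + 0\right)^{2} = \left(\left(\left(-2\right) \left(- \frac{1}{2}\right) - \frac{10}{19}\right) + 0\right)^{2} = \left(\left(1 - \frac{10}{19}\right) + 0\right)^{2} = \left(\frac{9}{19} + 0\right)^{2} = \left(\frac{9}{19}\right)^{2} = \frac{81}{361}$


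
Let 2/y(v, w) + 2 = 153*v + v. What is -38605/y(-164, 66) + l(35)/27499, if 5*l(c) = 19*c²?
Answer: 13406932449610/27499 ≈ 4.8754e+8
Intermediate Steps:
y(v, w) = 2/(-2 + 154*v) (y(v, w) = 2/(-2 + (153*v + v)) = 2/(-2 + 154*v))
l(c) = 19*c²/5 (l(c) = (19*c²)/5 = 19*c²/5)
-38605/y(-164, 66) + l(35)/27499 = -38605/(1/(-1 + 77*(-164))) + ((19/5)*35²)/27499 = -38605/(1/(-1 - 12628)) + ((19/5)*1225)*(1/27499) = -38605/(1/(-12629)) + 4655*(1/27499) = -38605/(-1/12629) + 4655/27499 = -38605*(-12629) + 4655/27499 = 487542545 + 4655/27499 = 13406932449610/27499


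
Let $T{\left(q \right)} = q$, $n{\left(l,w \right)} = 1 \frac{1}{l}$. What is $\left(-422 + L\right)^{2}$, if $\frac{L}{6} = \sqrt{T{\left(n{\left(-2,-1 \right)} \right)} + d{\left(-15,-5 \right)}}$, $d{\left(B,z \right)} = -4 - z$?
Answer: $178102 - 2532 \sqrt{2} \approx 1.7452 \cdot 10^{5}$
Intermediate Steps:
$n{\left(l,w \right)} = \frac{1}{l}$
$L = 3 \sqrt{2}$ ($L = 6 \sqrt{\frac{1}{-2} - -1} = 6 \sqrt{- \frac{1}{2} + \left(-4 + 5\right)} = 6 \sqrt{- \frac{1}{2} + 1} = \frac{6}{\sqrt{2}} = 6 \frac{\sqrt{2}}{2} = 3 \sqrt{2} \approx 4.2426$)
$\left(-422 + L\right)^{2} = \left(-422 + 3 \sqrt{2}\right)^{2}$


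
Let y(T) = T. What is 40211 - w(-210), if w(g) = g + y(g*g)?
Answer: -3679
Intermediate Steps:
w(g) = g + g² (w(g) = g + g*g = g + g²)
40211 - w(-210) = 40211 - (-210)*(1 - 210) = 40211 - (-210)*(-209) = 40211 - 1*43890 = 40211 - 43890 = -3679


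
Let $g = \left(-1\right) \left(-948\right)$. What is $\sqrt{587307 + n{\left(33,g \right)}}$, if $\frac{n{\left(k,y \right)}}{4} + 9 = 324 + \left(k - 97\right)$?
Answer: $\sqrt{588311} \approx 767.01$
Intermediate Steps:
$g = 948$
$n{\left(k,y \right)} = 872 + 4 k$ ($n{\left(k,y \right)} = -36 + 4 \left(324 + \left(k - 97\right)\right) = -36 + 4 \left(324 + \left(-97 + k\right)\right) = -36 + 4 \left(227 + k\right) = -36 + \left(908 + 4 k\right) = 872 + 4 k$)
$\sqrt{587307 + n{\left(33,g \right)}} = \sqrt{587307 + \left(872 + 4 \cdot 33\right)} = \sqrt{587307 + \left(872 + 132\right)} = \sqrt{587307 + 1004} = \sqrt{588311}$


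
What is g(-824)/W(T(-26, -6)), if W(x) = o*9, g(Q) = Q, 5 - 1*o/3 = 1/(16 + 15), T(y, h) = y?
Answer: -12772/2079 ≈ -6.1433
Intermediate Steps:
o = 462/31 (o = 15 - 3/(16 + 15) = 15 - 3/31 = 462/31 ≈ 14.903)
W(x) = 4158/31 (W(x) = (462/31)*9 = 4158/31)
g(-824)/W(T(-26, -6)) = -824/4158/31 = -824*31/4158 = -12772/2079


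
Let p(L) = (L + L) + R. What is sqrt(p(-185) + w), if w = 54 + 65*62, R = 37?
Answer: 11*sqrt(31) ≈ 61.245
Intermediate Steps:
p(L) = 37 + 2*L (p(L) = (L + L) + 37 = 2*L + 37 = 37 + 2*L)
w = 4084 (w = 54 + 4030 = 4084)
sqrt(p(-185) + w) = sqrt((37 + 2*(-185)) + 4084) = sqrt((37 - 370) + 4084) = sqrt(-333 + 4084) = sqrt(3751) = 11*sqrt(31)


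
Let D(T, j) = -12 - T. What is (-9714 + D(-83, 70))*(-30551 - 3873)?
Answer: 331950632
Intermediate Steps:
(-9714 + D(-83, 70))*(-30551 - 3873) = (-9714 + (-12 - 1*(-83)))*(-30551 - 3873) = (-9714 + (-12 + 83))*(-34424) = (-9714 + 71)*(-34424) = -9643*(-34424) = 331950632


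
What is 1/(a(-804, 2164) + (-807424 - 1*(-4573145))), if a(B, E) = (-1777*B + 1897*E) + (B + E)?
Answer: 1/9300897 ≈ 1.0752e-7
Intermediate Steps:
a(B, E) = -1776*B + 1898*E
1/(a(-804, 2164) + (-807424 - 1*(-4573145))) = 1/((-1776*(-804) + 1898*2164) + (-807424 - 1*(-4573145))) = 1/((1427904 + 4107272) + (-807424 + 4573145)) = 1/(5535176 + 3765721) = 1/9300897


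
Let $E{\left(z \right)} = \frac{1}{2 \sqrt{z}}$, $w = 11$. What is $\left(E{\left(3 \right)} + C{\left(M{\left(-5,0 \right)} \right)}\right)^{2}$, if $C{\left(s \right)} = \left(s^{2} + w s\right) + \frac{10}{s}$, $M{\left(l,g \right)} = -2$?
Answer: $\frac{\left(-138 + \sqrt{3}\right)^{2}}{36} \approx 515.8$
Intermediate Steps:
$C{\left(s \right)} = s^{2} + \frac{10}{s} + 11 s$ ($C{\left(s \right)} = \left(s^{2} + 11 s\right) + \frac{10}{s} = s^{2} + \frac{10}{s} + 11 s$)
$E{\left(z \right)} = \frac{1}{2 \sqrt{z}}$
$\left(E{\left(3 \right)} + C{\left(M{\left(-5,0 \right)} \right)}\right)^{2} = \left(\frac{1}{2 \sqrt{3}} + \frac{10 + \left(-2\right)^{2} \left(11 - 2\right)}{-2}\right)^{2} = \left(\frac{\frac{1}{3} \sqrt{3}}{2} - \frac{10 + 4 \cdot 9}{2}\right)^{2} = \left(\frac{\sqrt{3}}{6} - \frac{10 + 36}{2}\right)^{2} = \left(\frac{\sqrt{3}}{6} - 23\right)^{2} = \left(-23 + \frac{\sqrt{3}}{6}\right)^{2}$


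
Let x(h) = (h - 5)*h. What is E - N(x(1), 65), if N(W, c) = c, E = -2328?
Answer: -2393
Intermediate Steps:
x(h) = h*(-5 + h) (x(h) = (-5 + h)*h = h*(-5 + h))
E - N(x(1), 65) = -2328 - 1*65 = -2328 - 65 = -2393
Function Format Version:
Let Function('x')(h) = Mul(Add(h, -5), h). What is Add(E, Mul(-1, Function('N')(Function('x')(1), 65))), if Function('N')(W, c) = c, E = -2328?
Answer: -2393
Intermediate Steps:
Function('x')(h) = Mul(h, Add(-5, h)) (Function('x')(h) = Mul(Add(-5, h), h) = Mul(h, Add(-5, h)))
Add(E, Mul(-1, Function('N')(Function('x')(1), 65))) = Add(-2328, Mul(-1, 65)) = Add(-2328, -65) = -2393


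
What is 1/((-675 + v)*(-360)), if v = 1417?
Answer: -1/267120 ≈ -3.7436e-6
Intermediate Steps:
1/((-675 + v)*(-360)) = 1/((-675 + 1417)*(-360)) = 1/(742*(-360)) = 1/(-267120) = -1/267120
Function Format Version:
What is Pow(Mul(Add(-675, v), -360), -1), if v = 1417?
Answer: Rational(-1, 267120) ≈ -3.7436e-6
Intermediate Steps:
Pow(Mul(Add(-675, v), -360), -1) = Pow(Mul(Add(-675, 1417), -360), -1) = Pow(Mul(742, -360), -1) = Pow(-267120, -1) = Rational(-1, 267120)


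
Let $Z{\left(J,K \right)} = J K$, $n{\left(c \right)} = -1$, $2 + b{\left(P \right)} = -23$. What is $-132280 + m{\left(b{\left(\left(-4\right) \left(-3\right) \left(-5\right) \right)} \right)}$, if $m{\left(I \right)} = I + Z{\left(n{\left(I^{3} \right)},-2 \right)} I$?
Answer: $-132355$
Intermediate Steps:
$b{\left(P \right)} = -25$ ($b{\left(P \right)} = -2 - 23 = -25$)
$m{\left(I \right)} = 3 I$ ($m{\left(I \right)} = I + \left(-1\right) \left(-2\right) I = I + 2 I = 3 I$)
$-132280 + m{\left(b{\left(\left(-4\right) \left(-3\right) \left(-5\right) \right)} \right)} = -132280 + 3 \left(-25\right) = -132280 - 75 = -132355$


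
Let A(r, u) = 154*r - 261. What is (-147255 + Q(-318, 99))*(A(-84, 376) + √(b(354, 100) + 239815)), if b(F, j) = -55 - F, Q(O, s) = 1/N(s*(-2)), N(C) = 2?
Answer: 3886635273/2 - 294509*√239406/2 ≈ 1.8713e+9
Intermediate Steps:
A(r, u) = -261 + 154*r
Q(O, s) = ½ (Q(O, s) = 1/2 = ½)
(-147255 + Q(-318, 99))*(A(-84, 376) + √(b(354, 100) + 239815)) = (-147255 + ½)*((-261 + 154*(-84)) + √((-55 - 1*354) + 239815)) = -294509*((-261 - 12936) + √((-55 - 354) + 239815))/2 = -294509*(-13197 + √(-409 + 239815))/2 = -294509*(-13197 + √239406)/2 = 3886635273/2 - 294509*√239406/2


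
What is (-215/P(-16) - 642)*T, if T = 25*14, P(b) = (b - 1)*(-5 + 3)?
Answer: -3857525/17 ≈ -2.2691e+5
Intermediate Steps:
P(b) = 2 - 2*b (P(b) = (-1 + b)*(-2) = 2 - 2*b)
T = 350
(-215/P(-16) - 642)*T = (-215/(2 - 2*(-16)) - 642)*350 = (-215/(2 + 32) - 642)*350 = (-215/34 - 642)*350 = -22043/34*350 = -3857525/17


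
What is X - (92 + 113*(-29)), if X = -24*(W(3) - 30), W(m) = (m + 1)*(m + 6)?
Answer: 3041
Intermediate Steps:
W(m) = (1 + m)*(6 + m)
X = -144 (X = -24*((6 + 3² + 7*3) - 30) = -24*((6 + 9 + 21) - 30) = -24*(36 - 30) = -24*6 = -144)
X - (92 + 113*(-29)) = -144 - (92 + 113*(-29)) = -144 - (92 - 3277) = -144 - 1*(-3185) = -144 + 3185 = 3041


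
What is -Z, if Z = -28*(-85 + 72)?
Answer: -364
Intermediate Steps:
Z = 364 (Z = -28*(-13) = 364)
-Z = -1*364 = -364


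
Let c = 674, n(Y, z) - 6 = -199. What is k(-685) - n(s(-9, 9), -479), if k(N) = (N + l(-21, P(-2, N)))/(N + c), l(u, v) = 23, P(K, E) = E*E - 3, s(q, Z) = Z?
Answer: 2785/11 ≈ 253.18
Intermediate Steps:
P(K, E) = -3 + E² (P(K, E) = E² - 3 = -3 + E²)
n(Y, z) = -193 (n(Y, z) = 6 - 199 = -193)
k(N) = (23 + N)/(674 + N) (k(N) = (N + 23)/(N + 674) = (23 + N)/(674 + N))
k(-685) - n(s(-9, 9), -479) = (23 - 685)/(674 - 685) - 1*(-193) = -662/(-11) + 193 = -1/11*(-662) + 193 = 662/11 + 193 = 2785/11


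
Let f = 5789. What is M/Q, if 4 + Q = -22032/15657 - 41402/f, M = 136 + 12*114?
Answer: -1336471696/11160077 ≈ -119.75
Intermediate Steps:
M = 1504 (M = 136 + 1368 = 1504)
Q = -22320154/1777223 (Q = -4 + (-22032/15657 - 41402/5789) = -4 + (-22032*1/15657 - 41402*1/5789) = -4 + (-432/307 - 41402/5789) = -4 - 15211262/1777223 = -22320154/1777223 ≈ -12.559)
M/Q = 1504/(-22320154/1777223) = 1504*(-1777223/22320154) = -1336471696/11160077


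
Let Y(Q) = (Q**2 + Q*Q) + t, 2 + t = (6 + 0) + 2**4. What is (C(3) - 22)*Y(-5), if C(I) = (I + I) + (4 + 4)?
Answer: -560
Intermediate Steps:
C(I) = 8 + 2*I (C(I) = 2*I + 8 = 8 + 2*I)
t = 20 (t = -2 + ((6 + 0) + 2**4) = -2 + (6 + 16) = -2 + 22 = 20)
Y(Q) = 20 + 2*Q**2 (Y(Q) = (Q**2 + Q*Q) + 20 = (Q**2 + Q**2) + 20 = 2*Q**2 + 20 = 20 + 2*Q**2)
(C(3) - 22)*Y(-5) = ((8 + 2*3) - 22)*(20 + 2*(-5)**2) = ((8 + 6) - 22)*(20 + 2*25) = (14 - 22)*(20 + 50) = -8*70 = -560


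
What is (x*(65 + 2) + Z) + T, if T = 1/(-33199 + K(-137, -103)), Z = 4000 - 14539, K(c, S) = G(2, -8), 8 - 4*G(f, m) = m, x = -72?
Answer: -509974786/33195 ≈ -15363.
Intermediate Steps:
G(f, m) = 2 - m/4
K(c, S) = 4 (K(c, S) = 2 - ¼*(-8) = 2 + 2 = 4)
Z = -10539
T = -1/33195 (T = 1/(-33199 + 4) = 1/(-33195) = -1/33195 ≈ -3.0125e-5)
(x*(65 + 2) + Z) + T = (-72*(65 + 2) - 10539) - 1/33195 = (-72*67 - 10539) - 1/33195 = (-4824 - 10539) - 1/33195 = -15363 - 1/33195 = -509974786/33195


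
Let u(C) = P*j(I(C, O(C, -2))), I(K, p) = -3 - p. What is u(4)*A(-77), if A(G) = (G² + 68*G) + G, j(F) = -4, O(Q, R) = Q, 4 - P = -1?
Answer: -12320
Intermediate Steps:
P = 5 (P = 4 - 1*(-1) = 4 + 1 = 5)
u(C) = -20 (u(C) = 5*(-4) = -20)
A(G) = G² + 69*G
u(4)*A(-77) = -(-1540)*(69 - 77) = -(-1540)*(-8) = -20*616 = -12320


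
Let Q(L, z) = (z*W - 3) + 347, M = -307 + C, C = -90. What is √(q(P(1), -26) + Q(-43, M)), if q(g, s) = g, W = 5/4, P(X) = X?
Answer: 11*I*√5/2 ≈ 12.298*I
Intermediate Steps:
W = 5/4 (W = 5*(¼) = 5/4 ≈ 1.2500)
M = -397 (M = -307 - 90 = -397)
Q(L, z) = 344 + 5*z/4 (Q(L, z) = (z*(5/4) - 3) + 347 = (5*z/4 - 3) + 347 = (-3 + 5*z/4) + 347 = 344 + 5*z/4)
√(q(P(1), -26) + Q(-43, M)) = √(1 + (344 + (5/4)*(-397))) = √(1 + (344 - 1985/4)) = √(1 - 609/4) = √(-605/4) = 11*I*√5/2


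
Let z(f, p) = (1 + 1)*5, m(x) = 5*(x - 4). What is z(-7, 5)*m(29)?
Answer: 1250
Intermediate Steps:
m(x) = -20 + 5*x (m(x) = 5*(-4 + x) = -20 + 5*x)
z(f, p) = 10 (z(f, p) = 2*5 = 10)
z(-7, 5)*m(29) = 10*(-20 + 5*29) = 10*(-20 + 145) = 10*125 = 1250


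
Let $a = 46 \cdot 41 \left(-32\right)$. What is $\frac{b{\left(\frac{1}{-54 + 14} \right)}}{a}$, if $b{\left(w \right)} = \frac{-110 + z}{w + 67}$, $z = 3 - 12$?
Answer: $\frac{595}{20210376} \approx 2.944 \cdot 10^{-5}$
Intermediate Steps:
$z = -9$ ($z = 3 - 12 = -9$)
$b{\left(w \right)} = - \frac{119}{67 + w}$ ($b{\left(w \right)} = \frac{-110 - 9}{w + 67} = - \frac{119}{67 + w}$)
$a = -60352$ ($a = 1886 \left(-32\right) = -60352$)
$\frac{b{\left(\frac{1}{-54 + 14} \right)}}{a} = \frac{\left(-119\right) \frac{1}{67 + \frac{1}{-54 + 14}}}{-60352} = - \frac{119}{67 + \frac{1}{-40}} \left(- \frac{1}{60352}\right) = - \frac{119}{67 - \frac{1}{40}} \left(- \frac{1}{60352}\right) = - \frac{119}{\frac{2679}{40}} \left(- \frac{1}{60352}\right) = \left(-119\right) \frac{40}{2679} \left(- \frac{1}{60352}\right) = \left(- \frac{4760}{2679}\right) \left(- \frac{1}{60352}\right) = \frac{595}{20210376}$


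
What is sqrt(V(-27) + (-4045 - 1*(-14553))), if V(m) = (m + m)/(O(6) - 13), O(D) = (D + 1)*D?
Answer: 11*sqrt(73022)/29 ≈ 102.50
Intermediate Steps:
O(D) = D*(1 + D) (O(D) = (1 + D)*D = D*(1 + D))
V(m) = 2*m/29 (V(m) = (m + m)/(6*(1 + 6) - 13) = (2*m)/(6*7 - 13) = (2*m)/(42 - 13) = (2*m)/29 = (2*m)*(1/29) = 2*m/29)
sqrt(V(-27) + (-4045 - 1*(-14553))) = sqrt((2/29)*(-27) + (-4045 - 1*(-14553))) = sqrt(-54/29 + (-4045 + 14553)) = sqrt(-54/29 + 10508) = sqrt(304678/29) = 11*sqrt(73022)/29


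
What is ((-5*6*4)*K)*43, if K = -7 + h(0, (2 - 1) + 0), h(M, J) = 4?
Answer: 15480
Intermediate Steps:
K = -3 (K = -7 + 4 = -3)
((-5*6*4)*K)*43 = ((-5*6*4)*(-3))*43 = (-30*4*(-3))*43 = -120*(-3)*43 = 360*43 = 15480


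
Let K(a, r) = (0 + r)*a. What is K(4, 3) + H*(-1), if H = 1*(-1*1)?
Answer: 13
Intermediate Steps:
H = -1 (H = 1*(-1) = -1)
K(a, r) = a*r (K(a, r) = r*a = a*r)
K(4, 3) + H*(-1) = 4*3 - 1*(-1) = 12 + 1 = 13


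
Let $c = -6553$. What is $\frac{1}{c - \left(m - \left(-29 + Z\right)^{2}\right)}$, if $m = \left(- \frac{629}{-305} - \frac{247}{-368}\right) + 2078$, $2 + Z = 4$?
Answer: $- \frac{112240}{887227287} \approx -0.00012651$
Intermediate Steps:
$Z = 2$ ($Z = -2 + 4 = 2$)
$m = \frac{233541527}{112240}$ ($m = \left(\left(-629\right) \left(- \frac{1}{305}\right) - - \frac{247}{368}\right) + 2078 = \left(\frac{629}{305} + \frac{247}{368}\right) + 2078 = \frac{306807}{112240} + 2078 = \frac{233541527}{112240} \approx 2080.7$)
$\frac{1}{c - \left(m - \left(-29 + Z\right)^{2}\right)} = \frac{1}{-6553 + \left(\left(-29 + 2\right)^{2} - \frac{233541527}{112240}\right)} = \frac{1}{-6553 - \left(\frac{233541527}{112240} - \left(-27\right)^{2}\right)} = \frac{1}{-6553 + \left(729 - \frac{233541527}{112240}\right)} = \frac{1}{-6553 - \frac{151718567}{112240}} = \frac{1}{- \frac{887227287}{112240}} = - \frac{112240}{887227287}$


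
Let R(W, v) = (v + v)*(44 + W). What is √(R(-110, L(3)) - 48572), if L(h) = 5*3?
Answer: 2*I*√12638 ≈ 224.84*I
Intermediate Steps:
L(h) = 15
R(W, v) = 2*v*(44 + W) (R(W, v) = (2*v)*(44 + W) = 2*v*(44 + W))
√(R(-110, L(3)) - 48572) = √(2*15*(44 - 110) - 48572) = √(2*15*(-66) - 48572) = √(-1980 - 48572) = √(-50552) = 2*I*√12638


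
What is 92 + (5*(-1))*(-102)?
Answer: 602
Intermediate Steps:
92 + (5*(-1))*(-102) = 92 - 5*(-102) = 92 + 510 = 602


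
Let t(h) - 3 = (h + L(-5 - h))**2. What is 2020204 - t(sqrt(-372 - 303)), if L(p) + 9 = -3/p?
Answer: (302944110*sqrt(3) + 1313633939*I)/(50*(3*sqrt(3) + 13*I)) ≈ 2.0208e+6 + 464.54*I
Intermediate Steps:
L(p) = -9 - 3/p
t(h) = 3 + (-9 + h - 3/(-5 - h))**2 (t(h) = 3 + (h + (-9 - 3/(-5 - h)))**2 = 3 + (-9 + h - 3/(-5 - h))**2)
2020204 - t(sqrt(-372 - 303)) = 2020204 - (3 + (-42 + (sqrt(-372 - 303))**2 - 4*sqrt(-372 - 303))**2/(5 + sqrt(-372 - 303))**2) = 2020204 - (3 + (-42 + (sqrt(-675))**2 - 60*I*sqrt(3))**2/(5 + sqrt(-675))**2) = 2020204 - (3 + (-42 + (15*I*sqrt(3))**2 - 60*I*sqrt(3))**2/(5 + 15*I*sqrt(3))**2) = 2020204 - (3 + (-42 - 675 - 60*I*sqrt(3))**2/(5 + 15*I*sqrt(3))**2) = 2020204 - (3 + (-717 - 60*I*sqrt(3))**2/(5 + 15*I*sqrt(3))**2) = 2020204 + (-3 - (-717 - 60*I*sqrt(3))**2/(5 + 15*I*sqrt(3))**2) = 2020201 - (-717 - 60*I*sqrt(3))**2/(5 + 15*I*sqrt(3))**2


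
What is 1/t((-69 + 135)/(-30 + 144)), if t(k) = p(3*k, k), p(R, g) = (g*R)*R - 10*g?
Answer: -6859/27731 ≈ -0.24734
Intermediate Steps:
p(R, g) = -10*g + g*R² (p(R, g) = (R*g)*R - 10*g = g*R² - 10*g = -10*g + g*R²)
t(k) = k*(-10 + 9*k²) (t(k) = k*(-10 + (3*k)²) = k*(-10 + 9*k²))
1/t((-69 + 135)/(-30 + 144)) = 1/(((-69 + 135)/(-30 + 144))*(-10 + 9*((-69 + 135)/(-30 + 144))²)) = 1/((66/114)*(-10 + 9*(66/114)²)) = 1/((66*(1/114))*(-10 + 9*(66*(1/114))²)) = 1/(11*(-10 + 9*(11/19)²)/19) = 1/(11*(-10 + 9*(121/361))/19) = 1/(11*(-10 + 1089/361)/19) = 1/((11/19)*(-2521/361)) = 1/(-27731/6859) = -6859/27731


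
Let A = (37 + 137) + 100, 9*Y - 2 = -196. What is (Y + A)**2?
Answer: 5161984/81 ≈ 63728.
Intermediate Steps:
Y = -194/9 (Y = 2/9 + (1/9)*(-196) = 2/9 - 196/9 = -194/9 ≈ -21.556)
A = 274 (A = 174 + 100 = 274)
(Y + A)**2 = (-194/9 + 274)**2 = (2272/9)**2 = 5161984/81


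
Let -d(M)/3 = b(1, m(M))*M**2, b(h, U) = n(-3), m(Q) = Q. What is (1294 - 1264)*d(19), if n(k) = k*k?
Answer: -292410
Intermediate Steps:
n(k) = k**2
b(h, U) = 9 (b(h, U) = (-3)**2 = 9)
d(M) = -27*M**2
(1294 - 1264)*d(19) = (1294 - 1264)*(-27*19**2) = 30*(-27*361) = 30*(-9747) = -292410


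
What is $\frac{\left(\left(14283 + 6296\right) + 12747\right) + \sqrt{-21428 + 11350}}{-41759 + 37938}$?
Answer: $- \frac{33326}{3821} - \frac{i \sqrt{10078}}{3821} \approx -8.7218 - 0.026273 i$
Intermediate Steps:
$\frac{\left(\left(14283 + 6296\right) + 12747\right) + \sqrt{-21428 + 11350}}{-41759 + 37938} = \frac{\left(20579 + 12747\right) + \sqrt{-10078}}{-3821} = \left(33326 + i \sqrt{10078}\right) \left(- \frac{1}{3821}\right) = - \frac{33326}{3821} - \frac{i \sqrt{10078}}{3821}$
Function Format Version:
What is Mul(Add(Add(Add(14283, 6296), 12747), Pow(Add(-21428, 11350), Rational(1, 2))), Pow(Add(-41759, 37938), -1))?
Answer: Add(Rational(-33326, 3821), Mul(Rational(-1, 3821), I, Pow(10078, Rational(1, 2)))) ≈ Add(-8.7218, Mul(-0.026273, I))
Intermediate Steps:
Mul(Add(Add(Add(14283, 6296), 12747), Pow(Add(-21428, 11350), Rational(1, 2))), Pow(Add(-41759, 37938), -1)) = Mul(Add(Add(20579, 12747), Pow(-10078, Rational(1, 2))), Pow(-3821, -1)) = Mul(Add(33326, Mul(I, Pow(10078, Rational(1, 2)))), Rational(-1, 3821)) = Add(Rational(-33326, 3821), Mul(Rational(-1, 3821), I, Pow(10078, Rational(1, 2))))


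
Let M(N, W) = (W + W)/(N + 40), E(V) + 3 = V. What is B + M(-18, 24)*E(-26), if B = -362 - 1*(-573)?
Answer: 1625/11 ≈ 147.73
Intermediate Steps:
E(V) = -3 + V
B = 211 (B = -362 + 573 = 211)
M(N, W) = 2*W/(40 + N) (M(N, W) = (2*W)/(40 + N) = 2*W/(40 + N))
B + M(-18, 24)*E(-26) = 211 + (2*24/(40 - 18))*(-3 - 26) = 211 + (2*24/22)*(-29) = 211 + (2*24*(1/22))*(-29) = 211 + (24/11)*(-29) = 211 - 696/11 = 1625/11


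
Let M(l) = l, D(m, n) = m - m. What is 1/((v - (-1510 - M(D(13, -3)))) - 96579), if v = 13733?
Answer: -1/81336 ≈ -1.2295e-5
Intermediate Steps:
D(m, n) = 0
1/((v - (-1510 - M(D(13, -3)))) - 96579) = 1/((13733 - (-1510 - 1*0)) - 96579) = 1/((13733 - (-1510 + 0)) - 96579) = 1/((13733 - 1*(-1510)) - 96579) = 1/((13733 + 1510) - 96579) = 1/(15243 - 96579) = 1/(-81336) = -1/81336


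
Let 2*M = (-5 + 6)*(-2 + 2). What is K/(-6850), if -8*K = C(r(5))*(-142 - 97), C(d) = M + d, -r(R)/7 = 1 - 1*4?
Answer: -5019/54800 ≈ -0.091588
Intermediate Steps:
M = 0 (M = ((-5 + 6)*(-2 + 2))/2 = (1*0)/2 = (1/2)*0 = 0)
r(R) = 21 (r(R) = -7*(1 - 1*4) = -7*(1 - 4) = -7*(-3) = 21)
C(d) = d (C(d) = 0 + d = d)
K = 5019/8 (K = -21*(-142 - 97)/8 = -21*(-239)/8 = -1/8*(-5019) = 5019/8 ≈ 627.38)
K/(-6850) = (5019/8)/(-6850) = (5019/8)*(-1/6850) = -5019/54800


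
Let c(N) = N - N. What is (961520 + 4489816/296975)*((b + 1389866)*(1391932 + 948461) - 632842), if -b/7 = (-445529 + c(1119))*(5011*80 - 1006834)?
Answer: -252590599238620153423955154544/59395 ≈ -4.2527e+24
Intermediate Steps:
c(N) = 0
b = -1889790557662 (b = -7*(-445529 + 0)*(5011*80 - 1006834) = -(-3118703)*(400880 - 1006834) = -(-3118703)*(-605954) = -7*269970079666 = -1889790557662)
(961520 + 4489816/296975)*((b + 1389866)*(1391932 + 948461) - 632842) = (961520 + 4489816/296975)*((-1889790557662 + 1389866)*(1391932 + 948461) - 632842) = (961520 + 4489816*(1/296975))*(-1889789167796*2340393 - 632842) = (961520 + 4489816/296975)*(-4422849339785583828 - 632842) = (285551891816/296975)*(-4422849339786216670) = -252590599238620153423955154544/59395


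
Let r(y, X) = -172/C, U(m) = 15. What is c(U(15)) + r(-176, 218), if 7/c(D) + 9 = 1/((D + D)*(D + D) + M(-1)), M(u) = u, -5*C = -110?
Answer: -764963/88990 ≈ -8.5961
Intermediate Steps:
C = 22 (C = -⅕*(-110) = 22)
r(y, X) = -86/11 (r(y, X) = -172/22 = -172*1/22 = -86/11)
c(D) = 7/(-9 + 1/(-1 + 4*D²)) (c(D) = 7/(-9 + 1/((D + D)*(D + D) - 1)) = 7/(-9 + 1/((2*D)*(2*D) - 1)) = 7/(-9 + 1/(4*D² - 1)) = 7/(-9 + 1/(-1 + 4*D²)))
c(U(15)) + r(-176, 218) = 7*(1 - 4*15²)/(2*(-5 + 18*15²)) - 86/11 = 7*(1 - 4*225)/(2*(-5 + 18*225)) - 86/11 = 7*(1 - 900)/(2*(-5 + 4050)) - 86/11 = (7/2)*(-899)/4045 - 86/11 = (7/2)*(1/4045)*(-899) - 86/11 = -6293/8090 - 86/11 = -764963/88990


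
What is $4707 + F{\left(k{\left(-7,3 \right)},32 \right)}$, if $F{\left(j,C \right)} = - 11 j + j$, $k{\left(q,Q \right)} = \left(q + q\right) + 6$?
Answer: $4787$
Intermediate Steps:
$k{\left(q,Q \right)} = 6 + 2 q$ ($k{\left(q,Q \right)} = 2 q + 6 = 6 + 2 q$)
$F{\left(j,C \right)} = - 10 j$
$4707 + F{\left(k{\left(-7,3 \right)},32 \right)} = 4707 - 10 \left(6 + 2 \left(-7\right)\right) = 4707 - 10 \left(6 - 14\right) = 4707 - -80 = 4707 + 80 = 4787$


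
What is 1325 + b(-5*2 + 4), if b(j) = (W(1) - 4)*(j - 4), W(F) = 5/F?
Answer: 1315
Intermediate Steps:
b(j) = -4 + j (b(j) = (5/1 - 4)*(j - 4) = (5*1 - 4)*(-4 + j) = (5 - 4)*(-4 + j) = 1*(-4 + j) = -4 + j)
1325 + b(-5*2 + 4) = 1325 + (-4 + (-5*2 + 4)) = 1325 + (-4 + (-10 + 4)) = 1325 + (-4 - 6) = 1325 - 10 = 1315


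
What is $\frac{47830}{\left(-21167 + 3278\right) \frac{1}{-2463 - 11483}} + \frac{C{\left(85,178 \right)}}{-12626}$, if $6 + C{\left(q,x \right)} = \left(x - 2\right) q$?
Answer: $\frac{4210871961287}{112933257} \approx 37286.0$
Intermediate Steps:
$C{\left(q,x \right)} = -6 + q \left(-2 + x\right)$ ($C{\left(q,x \right)} = -6 + \left(x - 2\right) q = -6 + \left(-2 + x\right) q = -6 + q \left(-2 + x\right)$)
$\frac{47830}{\left(-21167 + 3278\right) \frac{1}{-2463 - 11483}} + \frac{C{\left(85,178 \right)}}{-12626} = \frac{47830}{\left(-21167 + 3278\right) \frac{1}{-2463 - 11483}} + \frac{-6 - 170 + 85 \cdot 178}{-12626} = \frac{47830}{\left(-17889\right) \frac{1}{-13946}} + \left(-6 - 170 + 15130\right) \left(- \frac{1}{12626}\right) = \frac{47830}{\left(-17889\right) \left(- \frac{1}{13946}\right)} + 14954 \left(- \frac{1}{12626}\right) = \frac{47830}{\frac{17889}{13946}} - \frac{7477}{6313} = 47830 \cdot \frac{13946}{17889} - \frac{7477}{6313} = \frac{667037180}{17889} - \frac{7477}{6313} = \frac{4210871961287}{112933257}$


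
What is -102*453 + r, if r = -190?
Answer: -46396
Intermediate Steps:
-102*453 + r = -102*453 - 190 = -46206 - 190 = -46396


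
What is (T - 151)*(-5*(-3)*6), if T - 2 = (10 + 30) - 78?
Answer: -16830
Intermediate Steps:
T = -36 (T = 2 + ((10 + 30) - 78) = 2 + (40 - 78) = 2 - 38 = -36)
(T - 151)*(-5*(-3)*6) = (-36 - 151)*(-5*(-3)*6) = -2805*6 = -187*90 = -16830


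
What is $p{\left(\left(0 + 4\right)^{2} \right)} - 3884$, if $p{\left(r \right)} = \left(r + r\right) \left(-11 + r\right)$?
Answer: $-3724$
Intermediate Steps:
$p{\left(r \right)} = 2 r \left(-11 + r\right)$
$p{\left(\left(0 + 4\right)^{2} \right)} - 3884 = 2 \left(0 + 4\right)^{2} \left(-11 + \left(0 + 4\right)^{2}\right) - 3884 = 2 \cdot 4^{2} \left(-11 + 4^{2}\right) - 3884 = 2 \cdot 16 \left(-11 + 16\right) - 3884 = 2 \cdot 16 \cdot 5 - 3884 = 160 - 3884 = -3724$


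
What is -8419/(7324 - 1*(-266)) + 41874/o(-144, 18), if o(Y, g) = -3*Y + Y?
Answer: 2920361/20240 ≈ 144.29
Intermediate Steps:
o(Y, g) = -2*Y
-8419/(7324 - 1*(-266)) + 41874/o(-144, 18) = -8419/(7324 - 1*(-266)) + 41874/((-2*(-144))) = -8419/(7324 + 266) + 41874/288 = -8419/7590 + 41874*(1/288) = -8419*1/7590 + 6979/48 = -8419/7590 + 6979/48 = 2920361/20240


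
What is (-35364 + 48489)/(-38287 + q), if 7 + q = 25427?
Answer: -4375/4289 ≈ -1.0201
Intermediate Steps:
q = 25420 (q = -7 + 25427 = 25420)
(-35364 + 48489)/(-38287 + q) = (-35364 + 48489)/(-38287 + 25420) = 13125/(-12867) = 13125*(-1/12867) = -4375/4289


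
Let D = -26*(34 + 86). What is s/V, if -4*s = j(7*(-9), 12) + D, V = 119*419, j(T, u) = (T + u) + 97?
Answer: 1537/99722 ≈ 0.015413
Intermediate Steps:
D = -3120 (D = -26*120 = -3120)
j(T, u) = 97 + T + u
V = 49861
s = 1537/2 (s = -((97 + 7*(-9) + 12) - 3120)/4 = -((97 - 63 + 12) - 3120)/4 = -(46 - 3120)/4 = -¼*(-3074) = 1537/2 ≈ 768.50)
s/V = (1537/2)/49861 = (1537/2)*(1/49861) = 1537/99722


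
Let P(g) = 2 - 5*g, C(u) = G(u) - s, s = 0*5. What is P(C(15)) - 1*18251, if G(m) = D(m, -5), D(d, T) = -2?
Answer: -18239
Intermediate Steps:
s = 0
G(m) = -2
C(u) = -2 (C(u) = -2 - 1*0 = -2 + 0 = -2)
P(C(15)) - 1*18251 = (2 - 5*(-2)) - 1*18251 = (2 + 10) - 18251 = 12 - 18251 = -18239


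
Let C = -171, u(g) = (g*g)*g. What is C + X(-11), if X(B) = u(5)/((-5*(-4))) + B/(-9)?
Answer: -5887/36 ≈ -163.53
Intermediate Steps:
u(g) = g**3 (u(g) = g**2*g = g**3)
X(B) = 25/4 - B/9 (X(B) = 5**3/((-5*(-4))) + B/(-9) = 125/20 + B*(-1/9) = 125*(1/20) - B/9 = 25/4 - B/9)
C + X(-11) = -171 + (25/4 - 1/9*(-11)) = -171 + (25/4 + 11/9) = -171 + 269/36 = -5887/36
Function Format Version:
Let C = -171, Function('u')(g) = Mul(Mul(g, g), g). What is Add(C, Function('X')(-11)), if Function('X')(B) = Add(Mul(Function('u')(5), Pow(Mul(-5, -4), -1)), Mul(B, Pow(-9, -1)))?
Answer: Rational(-5887, 36) ≈ -163.53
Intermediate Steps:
Function('u')(g) = Pow(g, 3) (Function('u')(g) = Mul(Pow(g, 2), g) = Pow(g, 3))
Function('X')(B) = Add(Rational(25, 4), Mul(Rational(-1, 9), B)) (Function('X')(B) = Add(Mul(Pow(5, 3), Pow(Mul(-5, -4), -1)), Mul(B, Pow(-9, -1))) = Add(Mul(125, Pow(20, -1)), Mul(B, Rational(-1, 9))) = Add(Mul(125, Rational(1, 20)), Mul(Rational(-1, 9), B)) = Add(Rational(25, 4), Mul(Rational(-1, 9), B)))
Add(C, Function('X')(-11)) = Add(-171, Add(Rational(25, 4), Mul(Rational(-1, 9), -11))) = Add(-171, Add(Rational(25, 4), Rational(11, 9))) = Add(-171, Rational(269, 36)) = Rational(-5887, 36)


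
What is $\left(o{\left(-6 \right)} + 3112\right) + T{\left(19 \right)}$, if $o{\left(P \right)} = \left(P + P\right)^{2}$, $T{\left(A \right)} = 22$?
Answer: $3278$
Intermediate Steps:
$o{\left(P \right)} = 4 P^{2}$ ($o{\left(P \right)} = \left(2 P\right)^{2} = 4 P^{2}$)
$\left(o{\left(-6 \right)} + 3112\right) + T{\left(19 \right)} = \left(4 \left(-6\right)^{2} + 3112\right) + 22 = \left(4 \cdot 36 + 3112\right) + 22 = \left(144 + 3112\right) + 22 = 3256 + 22 = 3278$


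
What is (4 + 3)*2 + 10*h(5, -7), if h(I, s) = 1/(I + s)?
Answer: 9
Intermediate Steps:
(4 + 3)*2 + 10*h(5, -7) = (4 + 3)*2 + 10/(5 - 7) = 7*2 + 10/(-2) = 14 + 10*(-½) = 14 - 5 = 9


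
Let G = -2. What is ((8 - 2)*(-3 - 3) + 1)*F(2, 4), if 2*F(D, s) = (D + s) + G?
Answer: -70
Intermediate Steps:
F(D, s) = -1 + D/2 + s/2 (F(D, s) = ((D + s) - 2)/2 = (-2 + D + s)/2 = -1 + D/2 + s/2)
((8 - 2)*(-3 - 3) + 1)*F(2, 4) = ((8 - 2)*(-3 - 3) + 1)*(-1 + (½)*2 + (½)*4) = (6*(-6) + 1)*(-1 + 1 + 2) = (-36 + 1)*2 = -35*2 = -70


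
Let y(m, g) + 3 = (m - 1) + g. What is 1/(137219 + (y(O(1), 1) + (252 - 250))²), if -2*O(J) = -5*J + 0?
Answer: 4/548885 ≈ 7.2875e-6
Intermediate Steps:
O(J) = 5*J/2 (O(J) = -(-5*J + 0)/2 = -(-5)*J/2 = 5*J/2)
y(m, g) = -4 + g + m (y(m, g) = -3 + ((m - 1) + g) = -3 + ((-1 + m) + g) = -3 + (-1 + g + m) = -4 + g + m)
1/(137219 + (y(O(1), 1) + (252 - 250))²) = 1/(137219 + ((-4 + 1 + (5/2)*1) + (252 - 250))²) = 1/(137219 + ((-4 + 1 + 5/2) + 2)²) = 1/(137219 + (-½ + 2)²) = 1/(137219 + (3/2)²) = 1/(137219 + 9/4) = 1/(548885/4) = 4/548885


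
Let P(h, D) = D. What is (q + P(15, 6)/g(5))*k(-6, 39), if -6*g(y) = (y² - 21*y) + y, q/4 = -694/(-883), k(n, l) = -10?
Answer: -159992/4415 ≈ -36.238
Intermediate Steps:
q = 2776/883 (q = 4*(-694/(-883)) = 4*(-694*(-1/883)) = 4*(694/883) = 2776/883 ≈ 3.1438)
g(y) = -y²/6 + 10*y/3 (g(y) = -((y² - 21*y) + y)/6 = -(y² - 20*y)/6 = -y²/6 + 10*y/3)
(q + P(15, 6)/g(5))*k(-6, 39) = (2776/883 + 6/(((⅙)*5*(20 - 1*5))))*(-10) = (2776/883 + 6/(((⅙)*5*(20 - 5))))*(-10) = (2776/883 + 6/(((⅙)*5*15)))*(-10) = (2776/883 + 6/(25/2))*(-10) = (2776/883 + 6*(2/25))*(-10) = (2776/883 + 12/25)*(-10) = (79996/22075)*(-10) = -159992/4415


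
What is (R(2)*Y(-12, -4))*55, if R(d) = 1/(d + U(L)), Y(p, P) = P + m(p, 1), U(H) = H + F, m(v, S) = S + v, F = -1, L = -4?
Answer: 275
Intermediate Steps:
U(H) = -1 + H (U(H) = H - 1 = -1 + H)
Y(p, P) = 1 + P + p (Y(p, P) = P + (1 + p) = 1 + P + p)
R(d) = 1/(-5 + d) (R(d) = 1/(d + (-1 - 4)) = 1/(d - 5) = 1/(-5 + d))
(R(2)*Y(-12, -4))*55 = ((1 - 4 - 12)/(-5 + 2))*55 = (-15/(-3))*55 = -⅓*(-15)*55 = 5*55 = 275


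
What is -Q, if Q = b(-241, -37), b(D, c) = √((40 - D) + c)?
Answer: -2*√61 ≈ -15.620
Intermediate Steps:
b(D, c) = √(40 + c - D)
Q = 2*√61 (Q = √(40 - 37 - 1*(-241)) = √(40 - 37 + 241) = √244 = 2*√61 ≈ 15.620)
-Q = -2*√61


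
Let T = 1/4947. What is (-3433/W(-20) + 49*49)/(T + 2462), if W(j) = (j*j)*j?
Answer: 95038959051/97436120000 ≈ 0.97540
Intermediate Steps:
W(j) = j**3 (W(j) = j**2*j = j**3)
T = 1/4947 ≈ 0.00020214
(-3433/W(-20) + 49*49)/(T + 2462) = (-3433/((-20)**3) + 49*49)/(1/4947 + 2462) = (-3433/(-8000) + 2401)/(12179515/4947) = (-3433*(-1/8000) + 2401)*(4947/12179515) = (3433/8000 + 2401)*(4947/12179515) = (19211433/8000)*(4947/12179515) = 95038959051/97436120000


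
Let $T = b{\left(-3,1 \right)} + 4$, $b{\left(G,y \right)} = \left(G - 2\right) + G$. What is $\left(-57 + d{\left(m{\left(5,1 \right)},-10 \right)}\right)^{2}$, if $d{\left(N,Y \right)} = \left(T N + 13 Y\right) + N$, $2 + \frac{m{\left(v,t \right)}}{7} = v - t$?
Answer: $52441$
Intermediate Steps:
$b{\left(G,y \right)} = -2 + 2 G$ ($b{\left(G,y \right)} = \left(-2 + G\right) + G = -2 + 2 G$)
$T = -4$ ($T = \left(-2 + 2 \left(-3\right)\right) + 4 = \left(-2 - 6\right) + 4 = -8 + 4 = -4$)
$m{\left(v,t \right)} = -14 - 7 t + 7 v$ ($m{\left(v,t \right)} = -14 + 7 \left(v - t\right) = -14 - \left(- 7 v + 7 t\right) = -14 - 7 t + 7 v$)
$d{\left(N,Y \right)} = - 3 N + 13 Y$ ($d{\left(N,Y \right)} = \left(- 4 N + 13 Y\right) + N = - 3 N + 13 Y$)
$\left(-57 + d{\left(m{\left(5,1 \right)},-10 \right)}\right)^{2} = \left(-57 - \left(130 + 3 \left(-14 - 7 + 7 \cdot 5\right)\right)\right)^{2} = \left(-57 - \left(130 + 3 \left(-14 - 7 + 35\right)\right)\right)^{2} = \left(-57 - 172\right)^{2} = \left(-229\right)^{2} = 52441$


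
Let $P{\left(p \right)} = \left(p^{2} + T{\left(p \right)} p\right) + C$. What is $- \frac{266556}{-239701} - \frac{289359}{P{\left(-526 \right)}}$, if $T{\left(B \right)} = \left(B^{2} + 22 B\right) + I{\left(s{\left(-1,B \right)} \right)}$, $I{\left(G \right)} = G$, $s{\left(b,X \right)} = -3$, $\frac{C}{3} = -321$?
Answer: $\frac{482665825731}{433228156669} \approx 1.1141$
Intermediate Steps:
$C = -963$ ($C = 3 \left(-321\right) = -963$)
$T{\left(B \right)} = -3 + B^{2} + 22 B$ ($T{\left(B \right)} = \left(B^{2} + 22 B\right) - 3 = -3 + B^{2} + 22 B$)
$P{\left(p \right)} = -963 + p^{2} + p \left(-3 + p^{2} + 22 p\right)$ ($P{\left(p \right)} = \left(p^{2} + \left(-3 + p^{2} + 22 p\right) p\right) - 963 = \left(p^{2} + p \left(-3 + p^{2} + 22 p\right)\right) - 963 = -963 + p^{2} + p \left(-3 + p^{2} + 22 p\right)$)
$- \frac{266556}{-239701} - \frac{289359}{P{\left(-526 \right)}} = - \frac{266556}{-239701} - \frac{289359}{-963 + \left(-526\right)^{3} - -1578 + 23 \left(-526\right)^{2}} = \left(-266556\right) \left(- \frac{1}{239701}\right) - \frac{289359}{-963 - 145531576 + 1578 + 23 \cdot 276676} = \frac{266556}{239701} - \frac{289359}{-963 - 145531576 + 1578 + 6363548} = \frac{266556}{239701} - \frac{289359}{-139167413} = \frac{266556}{239701} - - \frac{41337}{19881059} = \frac{266556}{239701} + \frac{41337}{19881059} = \frac{482665825731}{433228156669}$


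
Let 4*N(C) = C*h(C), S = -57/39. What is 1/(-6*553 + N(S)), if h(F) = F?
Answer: -676/2242607 ≈ -0.00030143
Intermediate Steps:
S = -19/13 (S = -57*1/39 = -19/13 ≈ -1.4615)
N(C) = C²/4 (N(C) = (C*C)/4 = C²/4)
1/(-6*553 + N(S)) = 1/(-6*553 + (-19/13)²/4) = 1/(-3318 + (¼)*(361/169)) = 1/(-3318 + 361/676) = 1/(-2242607/676) = -676/2242607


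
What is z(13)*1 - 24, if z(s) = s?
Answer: -11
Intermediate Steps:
z(13)*1 - 24 = 13*1 - 24 = 13 - 24 = -11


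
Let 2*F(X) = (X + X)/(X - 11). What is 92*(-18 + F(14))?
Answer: -3680/3 ≈ -1226.7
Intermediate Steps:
F(X) = X/(-11 + X) (F(X) = ((X + X)/(X - 11))/2 = ((2*X)/(-11 + X))/2 = (2*X/(-11 + X))/2 = X/(-11 + X))
92*(-18 + F(14)) = 92*(-18 + 14/(-11 + 14)) = 92*(-18 + 14/3) = 92*(-40/3) = -3680/3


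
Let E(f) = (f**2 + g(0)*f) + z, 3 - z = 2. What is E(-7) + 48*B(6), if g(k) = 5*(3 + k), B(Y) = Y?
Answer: 233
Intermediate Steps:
z = 1 (z = 3 - 1*2 = 3 - 2 = 1)
g(k) = 15 + 5*k
E(f) = 1 + f**2 + 15*f (E(f) = (f**2 + (15 + 5*0)*f) + 1 = (f**2 + (15 + 0)*f) + 1 = (f**2 + 15*f) + 1 = 1 + f**2 + 15*f)
E(-7) + 48*B(6) = (1 + (-7)**2 + 15*(-7)) + 48*6 = (1 + 49 - 105) + 288 = -55 + 288 = 233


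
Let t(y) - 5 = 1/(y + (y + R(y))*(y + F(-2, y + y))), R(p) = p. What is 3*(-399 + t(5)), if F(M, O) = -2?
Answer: -41367/35 ≈ -1181.9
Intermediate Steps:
t(y) = 5 + 1/(y + 2*y*(-2 + y)) (t(y) = 5 + 1/(y + (y + y)*(y - 2)) = 5 + 1/(y + (2*y)*(-2 + y)) = 5 + 1/(y + 2*y*(-2 + y)))
3*(-399 + t(5)) = 3*(-399 + (1 - 15*5 + 10*5²)/(5*(-3 + 2*5))) = 3*(-399 + (1 - 75 + 10*25)/(5*(-3 + 10))) = 3*(-399 + (⅕)*(1 - 75 + 250)/7) = 3*(-399 + (⅕)*(⅐)*176) = 3*(-399 + 176/35) = 3*(-13789/35) = -41367/35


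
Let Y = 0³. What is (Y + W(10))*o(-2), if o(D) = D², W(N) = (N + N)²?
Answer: 1600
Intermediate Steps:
W(N) = 4*N² (W(N) = (2*N)² = 4*N²)
Y = 0
(Y + W(10))*o(-2) = (0 + 4*10²)*(-2)² = (0 + 4*100)*4 = (0 + 400)*4 = 400*4 = 1600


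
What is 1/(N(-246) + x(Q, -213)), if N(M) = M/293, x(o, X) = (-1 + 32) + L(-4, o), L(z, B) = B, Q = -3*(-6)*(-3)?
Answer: -293/6985 ≈ -0.041947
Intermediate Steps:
Q = -54 (Q = 18*(-3) = -54)
x(o, X) = 31 + o (x(o, X) = (-1 + 32) + o = 31 + o)
N(M) = M/293 (N(M) = M*(1/293) = M/293)
1/(N(-246) + x(Q, -213)) = 1/((1/293)*(-246) + (31 - 54)) = 1/(-246/293 - 23) = 1/(-6985/293) = -293/6985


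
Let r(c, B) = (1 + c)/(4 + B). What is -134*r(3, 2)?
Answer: -268/3 ≈ -89.333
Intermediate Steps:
r(c, B) = (1 + c)/(4 + B)
-134*r(3, 2) = -134*(1 + 3)/(4 + 2) = -134*4/6 = -67*4/3 = -134*⅔ = -268/3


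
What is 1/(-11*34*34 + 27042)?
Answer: 1/14326 ≈ 6.9803e-5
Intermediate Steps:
1/(-11*34*34 + 27042) = 1/(-374*34 + 27042) = 1/(-12716 + 27042) = 1/14326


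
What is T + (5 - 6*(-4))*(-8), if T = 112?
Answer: -120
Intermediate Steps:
T + (5 - 6*(-4))*(-8) = 112 + (5 - 6*(-4))*(-8) = 112 + (5 + 24)*(-8) = 112 + 29*(-8) = 112 - 232 = -120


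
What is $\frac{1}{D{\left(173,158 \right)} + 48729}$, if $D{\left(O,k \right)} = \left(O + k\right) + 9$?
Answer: $\frac{1}{49069} \approx 2.0379 \cdot 10^{-5}$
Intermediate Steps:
$D{\left(O,k \right)} = 9 + O + k$
$\frac{1}{D{\left(173,158 \right)} + 48729} = \frac{1}{\left(9 + 173 + 158\right) + 48729} = \frac{1}{340 + 48729} = \frac{1}{49069}$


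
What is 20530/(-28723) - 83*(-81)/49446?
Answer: -91335739/157804162 ≈ -0.57879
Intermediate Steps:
20530/(-28723) - 83*(-81)/49446 = 20530*(-1/28723) + 6723*(1/49446) = -20530/28723 + 747/5494 = -91335739/157804162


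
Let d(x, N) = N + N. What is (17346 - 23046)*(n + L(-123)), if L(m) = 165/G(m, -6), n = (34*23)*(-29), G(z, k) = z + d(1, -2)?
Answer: 16417544700/127 ≈ 1.2927e+8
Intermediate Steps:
d(x, N) = 2*N
G(z, k) = -4 + z (G(z, k) = z + 2*(-2) = z - 4 = -4 + z)
n = -22678 (n = 782*(-29) = -22678)
L(m) = 165/(-4 + m)
(17346 - 23046)*(n + L(-123)) = (17346 - 23046)*(-22678 + 165/(-4 - 123)) = -5700*(-22678 + 165/(-127)) = -5700*(-22678 + 165*(-1/127)) = -5700*(-22678 - 165/127) = -5700*(-2880271/127) = 16417544700/127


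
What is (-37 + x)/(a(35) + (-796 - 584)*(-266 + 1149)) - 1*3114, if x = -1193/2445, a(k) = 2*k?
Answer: -4638550750721/1489579575 ≈ -3114.0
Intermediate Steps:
x = -1193/2445 (x = -1193*1/2445 = -1193/2445 ≈ -0.48793)
(-37 + x)/(a(35) + (-796 - 584)*(-266 + 1149)) - 1*3114 = (-37 - 1193/2445)/(2*35 + (-796 - 584)*(-266 + 1149)) - 1*3114 = -91658/(2445*(70 - 1380*883)) - 3114 = -91658/(2445*(70 - 1218540)) - 3114 = -91658/2445/(-1218470) - 3114 = -91658/2445*(-1/1218470) - 3114 = 45829/1489579575 - 3114 = -4638550750721/1489579575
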